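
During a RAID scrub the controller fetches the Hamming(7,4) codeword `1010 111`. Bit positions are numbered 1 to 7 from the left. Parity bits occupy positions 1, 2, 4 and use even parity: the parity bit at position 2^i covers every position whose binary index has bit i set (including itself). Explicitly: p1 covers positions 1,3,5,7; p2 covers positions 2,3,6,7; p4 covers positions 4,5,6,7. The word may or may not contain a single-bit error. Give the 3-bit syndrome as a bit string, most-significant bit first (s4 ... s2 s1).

s1: b1⊕b3⊕b5⊕b7 = 1⊕1⊕1⊕1 = 0
s2: b2⊕b3⊕b6⊕b7 = 0⊕1⊕1⊕1 = 1
s4: b4⊕b5⊕b6⊕b7 = 0⊕1⊕1⊕1 = 1
Syndrome (s4...s1) = 110 → position 6.

110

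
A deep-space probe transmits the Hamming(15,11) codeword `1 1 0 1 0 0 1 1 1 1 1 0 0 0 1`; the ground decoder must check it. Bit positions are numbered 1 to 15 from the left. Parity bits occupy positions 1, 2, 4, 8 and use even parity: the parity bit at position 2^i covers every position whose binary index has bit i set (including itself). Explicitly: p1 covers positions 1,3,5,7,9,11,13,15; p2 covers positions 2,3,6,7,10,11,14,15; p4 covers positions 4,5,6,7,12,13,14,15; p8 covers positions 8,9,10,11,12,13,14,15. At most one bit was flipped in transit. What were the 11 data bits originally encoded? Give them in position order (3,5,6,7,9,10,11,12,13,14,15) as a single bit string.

00011110000

s1: b1⊕b3⊕b5⊕b7⊕b9⊕b11⊕b13⊕b15 = 1⊕0⊕0⊕1⊕1⊕1⊕0⊕1 = 1
s2: b2⊕b3⊕b6⊕b7⊕b10⊕b11⊕b14⊕b15 = 1⊕0⊕0⊕1⊕1⊕1⊕0⊕1 = 1
s4: b4⊕b5⊕b6⊕b7⊕b12⊕b13⊕b14⊕b15 = 1⊕0⊕0⊕1⊕0⊕0⊕0⊕1 = 1
s8: b8⊕b9⊕b10⊕b11⊕b12⊕b13⊕b14⊕b15 = 1⊕1⊕1⊕1⊕0⊕0⊕0⊕1 = 1
Syndrome (s8...s1) = 1111 → position 15.
Flip bit 15: corrected codeword = 110100111110000
Data bits at positions 3,5,6,7,9,10,11,12,13,14,15: 00011110000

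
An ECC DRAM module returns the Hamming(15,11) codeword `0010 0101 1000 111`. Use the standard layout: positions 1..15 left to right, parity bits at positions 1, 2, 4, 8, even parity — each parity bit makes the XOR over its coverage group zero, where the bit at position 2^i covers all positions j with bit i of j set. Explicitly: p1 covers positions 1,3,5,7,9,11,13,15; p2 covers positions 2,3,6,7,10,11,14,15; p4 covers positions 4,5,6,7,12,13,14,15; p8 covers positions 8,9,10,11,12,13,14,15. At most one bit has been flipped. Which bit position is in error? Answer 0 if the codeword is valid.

8

s1: b1⊕b3⊕b5⊕b7⊕b9⊕b11⊕b13⊕b15 = 0⊕1⊕0⊕0⊕1⊕0⊕1⊕1 = 0
s2: b2⊕b3⊕b6⊕b7⊕b10⊕b11⊕b14⊕b15 = 0⊕1⊕1⊕0⊕0⊕0⊕1⊕1 = 0
s4: b4⊕b5⊕b6⊕b7⊕b12⊕b13⊕b14⊕b15 = 0⊕0⊕1⊕0⊕0⊕1⊕1⊕1 = 0
s8: b8⊕b9⊕b10⊕b11⊕b12⊕b13⊕b14⊕b15 = 1⊕1⊕0⊕0⊕0⊕1⊕1⊕1 = 1
Syndrome (s8...s1) = 1000 → position 8.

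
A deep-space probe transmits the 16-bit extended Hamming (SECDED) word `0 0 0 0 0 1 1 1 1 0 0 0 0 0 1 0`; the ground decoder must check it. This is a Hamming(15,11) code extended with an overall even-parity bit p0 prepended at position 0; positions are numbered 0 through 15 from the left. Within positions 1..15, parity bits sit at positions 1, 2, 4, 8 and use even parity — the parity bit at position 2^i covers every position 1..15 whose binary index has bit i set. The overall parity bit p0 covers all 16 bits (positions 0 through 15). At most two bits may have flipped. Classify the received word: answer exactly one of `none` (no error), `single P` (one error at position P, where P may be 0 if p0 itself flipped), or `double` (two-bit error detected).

single 2

s1: b1⊕b3⊕b5⊕b7⊕b9⊕b11⊕b13⊕b15 = 0⊕0⊕1⊕1⊕0⊕0⊕0⊕0 = 0
s2: b2⊕b3⊕b6⊕b7⊕b10⊕b11⊕b14⊕b15 = 0⊕0⊕1⊕1⊕0⊕0⊕1⊕0 = 1
s4: b4⊕b5⊕b6⊕b7⊕b12⊕b13⊕b14⊕b15 = 0⊕1⊕1⊕1⊕0⊕0⊕1⊕0 = 0
s8: b8⊕b9⊕b10⊕b11⊕b12⊕b13⊕b14⊕b15 = 1⊕0⊕0⊕0⊕0⊕0⊕1⊕0 = 0
Syndrome (s8...s1) = 0010 → position 2.
Overall parity (XOR of all 16 bits, including p0): 0⊕0⊕0⊕0⊕0⊕1⊕1⊕1⊕1⊕0⊕0⊕0⊕0⊕0⊕1⊕0 = 1
Overall=1, syndrome position=2 → single-bit error at position 2.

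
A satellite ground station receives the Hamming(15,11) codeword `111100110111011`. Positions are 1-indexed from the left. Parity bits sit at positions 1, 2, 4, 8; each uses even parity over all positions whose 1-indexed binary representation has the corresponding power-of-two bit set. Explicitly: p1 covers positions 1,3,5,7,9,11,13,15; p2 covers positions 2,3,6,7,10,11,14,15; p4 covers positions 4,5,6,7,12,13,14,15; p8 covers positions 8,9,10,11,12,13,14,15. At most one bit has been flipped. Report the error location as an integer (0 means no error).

7

s1: b1⊕b3⊕b5⊕b7⊕b9⊕b11⊕b13⊕b15 = 1⊕1⊕0⊕1⊕0⊕1⊕0⊕1 = 1
s2: b2⊕b3⊕b6⊕b7⊕b10⊕b11⊕b14⊕b15 = 1⊕1⊕0⊕1⊕1⊕1⊕1⊕1 = 1
s4: b4⊕b5⊕b6⊕b7⊕b12⊕b13⊕b14⊕b15 = 1⊕0⊕0⊕1⊕1⊕0⊕1⊕1 = 1
s8: b8⊕b9⊕b10⊕b11⊕b12⊕b13⊕b14⊕b15 = 1⊕0⊕1⊕1⊕1⊕0⊕1⊕1 = 0
Syndrome (s8...s1) = 0111 → position 7.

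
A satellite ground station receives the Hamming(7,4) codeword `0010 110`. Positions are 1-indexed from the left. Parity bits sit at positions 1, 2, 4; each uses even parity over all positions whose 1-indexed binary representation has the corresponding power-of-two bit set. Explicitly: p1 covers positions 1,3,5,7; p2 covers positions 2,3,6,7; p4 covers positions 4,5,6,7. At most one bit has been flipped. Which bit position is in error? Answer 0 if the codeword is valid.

0

s1: b1⊕b3⊕b5⊕b7 = 0⊕1⊕1⊕0 = 0
s2: b2⊕b3⊕b6⊕b7 = 0⊕1⊕1⊕0 = 0
s4: b4⊕b5⊕b6⊕b7 = 0⊕1⊕1⊕0 = 0
Syndrome (s4...s1) = 000 → position 0 (no error).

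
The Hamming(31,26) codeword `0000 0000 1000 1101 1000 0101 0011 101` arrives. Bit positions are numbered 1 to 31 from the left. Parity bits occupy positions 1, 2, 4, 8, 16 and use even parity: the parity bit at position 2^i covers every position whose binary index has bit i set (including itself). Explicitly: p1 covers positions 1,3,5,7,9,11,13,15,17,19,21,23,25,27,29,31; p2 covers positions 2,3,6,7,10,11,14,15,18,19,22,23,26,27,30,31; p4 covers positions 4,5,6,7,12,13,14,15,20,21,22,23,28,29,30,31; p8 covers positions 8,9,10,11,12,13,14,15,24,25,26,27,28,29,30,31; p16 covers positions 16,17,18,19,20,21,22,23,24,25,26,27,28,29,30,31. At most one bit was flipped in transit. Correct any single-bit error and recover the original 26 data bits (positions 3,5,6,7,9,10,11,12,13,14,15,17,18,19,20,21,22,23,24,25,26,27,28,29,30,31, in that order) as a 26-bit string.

s1: b1⊕b3⊕b5⊕b7⊕b9⊕b11⊕b13⊕b15⊕b17⊕b19⊕b21⊕b23⊕b25⊕b27⊕b29⊕b31 = 0⊕0⊕0⊕0⊕1⊕0⊕1⊕0⊕1⊕0⊕0⊕0⊕0⊕1⊕1⊕1 = 0
s2: b2⊕b3⊕b6⊕b7⊕b10⊕b11⊕b14⊕b15⊕b18⊕b19⊕b22⊕b23⊕b26⊕b27⊕b30⊕b31 = 0⊕0⊕0⊕0⊕0⊕0⊕1⊕0⊕0⊕0⊕1⊕0⊕0⊕1⊕0⊕1 = 0
s4: b4⊕b5⊕b6⊕b7⊕b12⊕b13⊕b14⊕b15⊕b20⊕b21⊕b22⊕b23⊕b28⊕b29⊕b30⊕b31 = 0⊕0⊕0⊕0⊕0⊕1⊕1⊕0⊕0⊕0⊕1⊕0⊕1⊕1⊕0⊕1 = 0
s8: b8⊕b9⊕b10⊕b11⊕b12⊕b13⊕b14⊕b15⊕b24⊕b25⊕b26⊕b27⊕b28⊕b29⊕b30⊕b31 = 0⊕1⊕0⊕0⊕0⊕1⊕1⊕0⊕1⊕0⊕0⊕1⊕1⊕1⊕0⊕1 = 0
s16: b16⊕b17⊕b18⊕b19⊕b20⊕b21⊕b22⊕b23⊕b24⊕b25⊕b26⊕b27⊕b28⊕b29⊕b30⊕b31 = 1⊕1⊕0⊕0⊕0⊕0⊕1⊕0⊕1⊕0⊕0⊕1⊕1⊕1⊕0⊕1 = 0
Syndrome (s16...s1) = 00000 → position 0 (no error).
No correction needed.
Data bits at positions 3,5,6,7,9,10,11,12,13,14,15,17,18,19,20,21,22,23,24,25,26,27,28,29,30,31: 00001000110100001010011101

00001000110100001010011101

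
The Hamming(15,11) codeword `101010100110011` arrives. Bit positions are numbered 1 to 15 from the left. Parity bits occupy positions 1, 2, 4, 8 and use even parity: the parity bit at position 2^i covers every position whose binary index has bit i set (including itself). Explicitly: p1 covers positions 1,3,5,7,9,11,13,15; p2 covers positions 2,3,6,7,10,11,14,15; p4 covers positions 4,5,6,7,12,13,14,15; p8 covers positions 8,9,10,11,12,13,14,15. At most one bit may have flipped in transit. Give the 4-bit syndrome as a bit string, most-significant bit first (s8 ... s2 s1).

s1: b1⊕b3⊕b5⊕b7⊕b9⊕b11⊕b13⊕b15 = 1⊕1⊕1⊕1⊕0⊕1⊕0⊕1 = 0
s2: b2⊕b3⊕b6⊕b7⊕b10⊕b11⊕b14⊕b15 = 0⊕1⊕0⊕1⊕1⊕1⊕1⊕1 = 0
s4: b4⊕b5⊕b6⊕b7⊕b12⊕b13⊕b14⊕b15 = 0⊕1⊕0⊕1⊕0⊕0⊕1⊕1 = 0
s8: b8⊕b9⊕b10⊕b11⊕b12⊕b13⊕b14⊕b15 = 0⊕0⊕1⊕1⊕0⊕0⊕1⊕1 = 0
Syndrome (s8...s1) = 0000 → position 0 (no error).

0000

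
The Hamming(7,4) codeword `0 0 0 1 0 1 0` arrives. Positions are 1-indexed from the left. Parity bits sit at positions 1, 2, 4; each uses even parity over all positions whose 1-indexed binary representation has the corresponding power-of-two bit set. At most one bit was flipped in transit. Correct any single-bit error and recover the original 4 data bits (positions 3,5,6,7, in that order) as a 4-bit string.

0010

s1: b1⊕b3⊕b5⊕b7 = 0⊕0⊕0⊕0 = 0
s2: b2⊕b3⊕b6⊕b7 = 0⊕0⊕1⊕0 = 1
s4: b4⊕b5⊕b6⊕b7 = 1⊕0⊕1⊕0 = 0
Syndrome (s4...s1) = 010 → position 2.
Flip bit 2: corrected codeword = 0101010
Data bits at positions 3,5,6,7: 0010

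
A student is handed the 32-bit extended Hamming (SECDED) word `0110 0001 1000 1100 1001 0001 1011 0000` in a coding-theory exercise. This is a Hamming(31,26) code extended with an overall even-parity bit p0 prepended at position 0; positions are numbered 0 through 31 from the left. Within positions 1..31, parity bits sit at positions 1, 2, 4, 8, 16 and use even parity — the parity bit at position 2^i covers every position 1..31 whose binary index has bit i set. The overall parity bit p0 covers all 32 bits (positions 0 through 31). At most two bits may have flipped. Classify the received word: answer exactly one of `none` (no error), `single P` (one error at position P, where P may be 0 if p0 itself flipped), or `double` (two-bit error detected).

none

s1: b1⊕b3⊕b5⊕b7⊕b9⊕b11⊕b13⊕b15⊕b17⊕b19⊕b21⊕b23⊕b25⊕b27⊕b29⊕b31 = 1⊕0⊕0⊕1⊕0⊕0⊕1⊕0⊕0⊕1⊕0⊕1⊕0⊕1⊕0⊕0 = 0
s2: b2⊕b3⊕b6⊕b7⊕b10⊕b11⊕b14⊕b15⊕b18⊕b19⊕b22⊕b23⊕b26⊕b27⊕b30⊕b31 = 1⊕0⊕0⊕1⊕0⊕0⊕0⊕0⊕0⊕1⊕0⊕1⊕1⊕1⊕0⊕0 = 0
s4: b4⊕b5⊕b6⊕b7⊕b12⊕b13⊕b14⊕b15⊕b20⊕b21⊕b22⊕b23⊕b28⊕b29⊕b30⊕b31 = 0⊕0⊕0⊕1⊕1⊕1⊕0⊕0⊕0⊕0⊕0⊕1⊕0⊕0⊕0⊕0 = 0
s8: b8⊕b9⊕b10⊕b11⊕b12⊕b13⊕b14⊕b15⊕b24⊕b25⊕b26⊕b27⊕b28⊕b29⊕b30⊕b31 = 1⊕0⊕0⊕0⊕1⊕1⊕0⊕0⊕1⊕0⊕1⊕1⊕0⊕0⊕0⊕0 = 0
s16: b16⊕b17⊕b18⊕b19⊕b20⊕b21⊕b22⊕b23⊕b24⊕b25⊕b26⊕b27⊕b28⊕b29⊕b30⊕b31 = 1⊕0⊕0⊕1⊕0⊕0⊕0⊕1⊕1⊕0⊕1⊕1⊕0⊕0⊕0⊕0 = 0
Syndrome (s16...s1) = 00000 → position 0 (no error).
Overall parity (XOR of all 32 bits, including p0): 0⊕1⊕1⊕0⊕0⊕0⊕0⊕1⊕1⊕0⊕0⊕0⊕1⊕1⊕0⊕0⊕1⊕0⊕0⊕1⊕0⊕0⊕0⊕1⊕1⊕0⊕1⊕1⊕0⊕0⊕0⊕0 = 0
Overall=0, syndrome position=0 → no error.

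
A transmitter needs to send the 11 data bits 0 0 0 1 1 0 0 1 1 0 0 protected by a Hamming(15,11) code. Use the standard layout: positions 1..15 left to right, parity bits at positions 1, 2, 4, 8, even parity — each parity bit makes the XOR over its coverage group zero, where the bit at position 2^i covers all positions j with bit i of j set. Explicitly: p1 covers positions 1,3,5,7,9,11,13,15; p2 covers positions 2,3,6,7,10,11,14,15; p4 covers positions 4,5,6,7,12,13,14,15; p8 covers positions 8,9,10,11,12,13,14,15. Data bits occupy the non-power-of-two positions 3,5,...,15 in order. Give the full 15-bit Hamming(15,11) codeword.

Place data bits at non-power-of-two positions: b3=0, b5=0, b6=0, b7=1, b9=1, b10=0, b11=0, b12=1, b13=1, b14=0, b15=0.
p1 = XOR of data positions {3,5,7,9,11,13,15} = 0⊕0⊕1⊕1⊕0⊕1⊕0 = 1
p2 = XOR of data positions {3,6,7,10,11,14,15} = 0⊕0⊕1⊕0⊕0⊕0⊕0 = 1
p4 = XOR of data positions {5,6,7,12,13,14,15} = 0⊕0⊕1⊕1⊕1⊕0⊕0 = 1
p8 = XOR of data positions {9,10,11,12,13,14,15} = 1⊕0⊕0⊕1⊕1⊕0⊕0 = 1
Codeword b1..b15 = 110100111001100

110100111001100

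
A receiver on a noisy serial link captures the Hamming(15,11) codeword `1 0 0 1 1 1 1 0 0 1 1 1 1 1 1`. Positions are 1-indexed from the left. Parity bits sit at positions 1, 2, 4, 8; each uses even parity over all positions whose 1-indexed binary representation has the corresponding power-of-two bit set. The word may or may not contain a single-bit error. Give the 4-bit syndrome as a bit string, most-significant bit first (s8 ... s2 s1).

0000

s1: b1⊕b3⊕b5⊕b7⊕b9⊕b11⊕b13⊕b15 = 1⊕0⊕1⊕1⊕0⊕1⊕1⊕1 = 0
s2: b2⊕b3⊕b6⊕b7⊕b10⊕b11⊕b14⊕b15 = 0⊕0⊕1⊕1⊕1⊕1⊕1⊕1 = 0
s4: b4⊕b5⊕b6⊕b7⊕b12⊕b13⊕b14⊕b15 = 1⊕1⊕1⊕1⊕1⊕1⊕1⊕1 = 0
s8: b8⊕b9⊕b10⊕b11⊕b12⊕b13⊕b14⊕b15 = 0⊕0⊕1⊕1⊕1⊕1⊕1⊕1 = 0
Syndrome (s8...s1) = 0000 → position 0 (no error).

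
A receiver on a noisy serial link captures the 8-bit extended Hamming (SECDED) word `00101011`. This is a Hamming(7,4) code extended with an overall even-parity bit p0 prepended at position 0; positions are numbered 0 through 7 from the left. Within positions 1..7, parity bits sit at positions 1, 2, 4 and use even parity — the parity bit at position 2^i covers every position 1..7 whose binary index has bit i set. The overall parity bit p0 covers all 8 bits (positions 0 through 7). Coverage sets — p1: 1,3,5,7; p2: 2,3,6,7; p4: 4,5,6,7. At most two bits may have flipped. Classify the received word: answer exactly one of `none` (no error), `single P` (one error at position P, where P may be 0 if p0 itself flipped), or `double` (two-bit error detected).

s1: b1⊕b3⊕b5⊕b7 = 0⊕0⊕0⊕1 = 1
s2: b2⊕b3⊕b6⊕b7 = 1⊕0⊕1⊕1 = 1
s4: b4⊕b5⊕b6⊕b7 = 1⊕0⊕1⊕1 = 1
Syndrome (s4...s1) = 111 → position 7.
Overall parity (XOR of all 8 bits, including p0): 0⊕0⊕1⊕0⊕1⊕0⊕1⊕1 = 0
Overall=0, syndrome position=7 → double-bit error detected (uncorrectable).

double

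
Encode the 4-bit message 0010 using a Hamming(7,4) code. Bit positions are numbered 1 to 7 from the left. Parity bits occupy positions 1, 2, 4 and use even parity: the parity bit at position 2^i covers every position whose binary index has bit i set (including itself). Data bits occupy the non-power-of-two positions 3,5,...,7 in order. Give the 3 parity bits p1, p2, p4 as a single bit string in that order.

011

Place data bits at non-power-of-two positions: b3=0, b5=0, b6=1, b7=0.
p1 = XOR of data positions {3,5,7} = 0⊕0⊕0 = 0
p2 = XOR of data positions {3,6,7} = 0⊕1⊕0 = 1
p4 = XOR of data positions {5,6,7} = 0⊕1⊕0 = 1
Parity bits p1,p2,p4 = 011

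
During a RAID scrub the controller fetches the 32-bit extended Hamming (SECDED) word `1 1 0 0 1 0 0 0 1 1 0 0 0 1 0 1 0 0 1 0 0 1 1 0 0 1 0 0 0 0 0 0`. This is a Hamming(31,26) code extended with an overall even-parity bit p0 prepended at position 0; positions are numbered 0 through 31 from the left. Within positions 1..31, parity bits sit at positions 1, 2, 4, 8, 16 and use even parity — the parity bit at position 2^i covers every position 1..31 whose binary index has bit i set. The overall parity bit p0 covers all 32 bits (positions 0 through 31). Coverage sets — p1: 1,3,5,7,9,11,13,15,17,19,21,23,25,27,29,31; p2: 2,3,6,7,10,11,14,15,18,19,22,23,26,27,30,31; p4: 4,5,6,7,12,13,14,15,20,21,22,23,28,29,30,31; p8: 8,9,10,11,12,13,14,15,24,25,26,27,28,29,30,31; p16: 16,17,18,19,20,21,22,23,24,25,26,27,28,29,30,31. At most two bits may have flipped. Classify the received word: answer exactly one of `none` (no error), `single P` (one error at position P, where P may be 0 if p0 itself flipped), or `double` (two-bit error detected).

s1: b1⊕b3⊕b5⊕b7⊕b9⊕b11⊕b13⊕b15⊕b17⊕b19⊕b21⊕b23⊕b25⊕b27⊕b29⊕b31 = 1⊕0⊕0⊕0⊕1⊕0⊕1⊕1⊕0⊕0⊕1⊕0⊕1⊕0⊕0⊕0 = 0
s2: b2⊕b3⊕b6⊕b7⊕b10⊕b11⊕b14⊕b15⊕b18⊕b19⊕b22⊕b23⊕b26⊕b27⊕b30⊕b31 = 0⊕0⊕0⊕0⊕0⊕0⊕0⊕1⊕1⊕0⊕1⊕0⊕0⊕0⊕0⊕0 = 1
s4: b4⊕b5⊕b6⊕b7⊕b12⊕b13⊕b14⊕b15⊕b20⊕b21⊕b22⊕b23⊕b28⊕b29⊕b30⊕b31 = 1⊕0⊕0⊕0⊕0⊕1⊕0⊕1⊕0⊕1⊕1⊕0⊕0⊕0⊕0⊕0 = 1
s8: b8⊕b9⊕b10⊕b11⊕b12⊕b13⊕b14⊕b15⊕b24⊕b25⊕b26⊕b27⊕b28⊕b29⊕b30⊕b31 = 1⊕1⊕0⊕0⊕0⊕1⊕0⊕1⊕0⊕1⊕0⊕0⊕0⊕0⊕0⊕0 = 1
s16: b16⊕b17⊕b18⊕b19⊕b20⊕b21⊕b22⊕b23⊕b24⊕b25⊕b26⊕b27⊕b28⊕b29⊕b30⊕b31 = 0⊕0⊕1⊕0⊕0⊕1⊕1⊕0⊕0⊕1⊕0⊕0⊕0⊕0⊕0⊕0 = 0
Syndrome (s16...s1) = 01110 → position 14.
Overall parity (XOR of all 32 bits, including p0): 1⊕1⊕0⊕0⊕1⊕0⊕0⊕0⊕1⊕1⊕0⊕0⊕0⊕1⊕0⊕1⊕0⊕0⊕1⊕0⊕0⊕1⊕1⊕0⊕0⊕1⊕0⊕0⊕0⊕0⊕0⊕0 = 1
Overall=1, syndrome position=14 → single-bit error at position 14.

single 14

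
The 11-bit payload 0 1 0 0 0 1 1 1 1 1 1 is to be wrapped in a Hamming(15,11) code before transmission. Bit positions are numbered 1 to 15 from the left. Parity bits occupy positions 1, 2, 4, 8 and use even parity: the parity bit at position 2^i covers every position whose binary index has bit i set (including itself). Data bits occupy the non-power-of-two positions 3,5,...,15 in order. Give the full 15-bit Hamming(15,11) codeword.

Place data bits at non-power-of-two positions: b3=0, b5=1, b6=0, b7=0, b9=0, b10=1, b11=1, b12=1, b13=1, b14=1, b15=1.
p1 = XOR of data positions {3,5,7,9,11,13,15} = 0⊕1⊕0⊕0⊕1⊕1⊕1 = 0
p2 = XOR of data positions {3,6,7,10,11,14,15} = 0⊕0⊕0⊕1⊕1⊕1⊕1 = 0
p4 = XOR of data positions {5,6,7,12,13,14,15} = 1⊕0⊕0⊕1⊕1⊕1⊕1 = 1
p8 = XOR of data positions {9,10,11,12,13,14,15} = 0⊕1⊕1⊕1⊕1⊕1⊕1 = 0
Codeword b1..b15 = 000110000111111

000110000111111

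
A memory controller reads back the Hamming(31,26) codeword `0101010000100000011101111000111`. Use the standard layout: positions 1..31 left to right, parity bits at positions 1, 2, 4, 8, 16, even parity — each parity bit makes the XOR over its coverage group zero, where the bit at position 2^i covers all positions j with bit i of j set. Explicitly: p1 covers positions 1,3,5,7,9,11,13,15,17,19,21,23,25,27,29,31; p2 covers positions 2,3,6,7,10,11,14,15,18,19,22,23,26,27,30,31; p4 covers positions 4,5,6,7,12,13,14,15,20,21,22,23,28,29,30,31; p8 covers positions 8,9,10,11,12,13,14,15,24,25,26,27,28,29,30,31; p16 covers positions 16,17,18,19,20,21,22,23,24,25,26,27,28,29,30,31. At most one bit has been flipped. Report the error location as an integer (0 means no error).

2

s1: b1⊕b3⊕b5⊕b7⊕b9⊕b11⊕b13⊕b15⊕b17⊕b19⊕b21⊕b23⊕b25⊕b27⊕b29⊕b31 = 0⊕0⊕0⊕0⊕0⊕1⊕0⊕0⊕0⊕1⊕0⊕1⊕1⊕0⊕1⊕1 = 0
s2: b2⊕b3⊕b6⊕b7⊕b10⊕b11⊕b14⊕b15⊕b18⊕b19⊕b22⊕b23⊕b26⊕b27⊕b30⊕b31 = 1⊕0⊕1⊕0⊕0⊕1⊕0⊕0⊕1⊕1⊕1⊕1⊕0⊕0⊕1⊕1 = 1
s4: b4⊕b5⊕b6⊕b7⊕b12⊕b13⊕b14⊕b15⊕b20⊕b21⊕b22⊕b23⊕b28⊕b29⊕b30⊕b31 = 1⊕0⊕1⊕0⊕0⊕0⊕0⊕0⊕1⊕0⊕1⊕1⊕0⊕1⊕1⊕1 = 0
s8: b8⊕b9⊕b10⊕b11⊕b12⊕b13⊕b14⊕b15⊕b24⊕b25⊕b26⊕b27⊕b28⊕b29⊕b30⊕b31 = 0⊕0⊕0⊕1⊕0⊕0⊕0⊕0⊕1⊕1⊕0⊕0⊕0⊕1⊕1⊕1 = 0
s16: b16⊕b17⊕b18⊕b19⊕b20⊕b21⊕b22⊕b23⊕b24⊕b25⊕b26⊕b27⊕b28⊕b29⊕b30⊕b31 = 0⊕0⊕1⊕1⊕1⊕0⊕1⊕1⊕1⊕1⊕0⊕0⊕0⊕1⊕1⊕1 = 0
Syndrome (s16...s1) = 00010 → position 2.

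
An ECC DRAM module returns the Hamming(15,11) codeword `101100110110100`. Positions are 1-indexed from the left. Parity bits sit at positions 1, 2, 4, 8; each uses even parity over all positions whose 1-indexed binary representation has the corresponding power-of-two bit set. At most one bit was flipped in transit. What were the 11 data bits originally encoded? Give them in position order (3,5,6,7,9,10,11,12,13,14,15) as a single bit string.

s1: b1⊕b3⊕b5⊕b7⊕b9⊕b11⊕b13⊕b15 = 1⊕1⊕0⊕1⊕0⊕1⊕1⊕0 = 1
s2: b2⊕b3⊕b6⊕b7⊕b10⊕b11⊕b14⊕b15 = 0⊕1⊕0⊕1⊕1⊕1⊕0⊕0 = 0
s4: b4⊕b5⊕b6⊕b7⊕b12⊕b13⊕b14⊕b15 = 1⊕0⊕0⊕1⊕0⊕1⊕0⊕0 = 1
s8: b8⊕b9⊕b10⊕b11⊕b12⊕b13⊕b14⊕b15 = 1⊕0⊕1⊕1⊕0⊕1⊕0⊕0 = 0
Syndrome (s8...s1) = 0101 → position 5.
Flip bit 5: corrected codeword = 101110110110100
Data bits at positions 3,5,6,7,9,10,11,12,13,14,15: 11010110100

11010110100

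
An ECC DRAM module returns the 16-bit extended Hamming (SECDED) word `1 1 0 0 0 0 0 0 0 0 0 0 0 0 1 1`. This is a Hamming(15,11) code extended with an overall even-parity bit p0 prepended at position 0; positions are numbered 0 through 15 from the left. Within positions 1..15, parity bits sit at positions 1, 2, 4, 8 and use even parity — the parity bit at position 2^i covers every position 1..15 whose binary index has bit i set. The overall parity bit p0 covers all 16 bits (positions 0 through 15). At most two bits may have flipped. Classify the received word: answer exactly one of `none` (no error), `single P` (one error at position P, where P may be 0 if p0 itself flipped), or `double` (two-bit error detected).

none

s1: b1⊕b3⊕b5⊕b7⊕b9⊕b11⊕b13⊕b15 = 1⊕0⊕0⊕0⊕0⊕0⊕0⊕1 = 0
s2: b2⊕b3⊕b6⊕b7⊕b10⊕b11⊕b14⊕b15 = 0⊕0⊕0⊕0⊕0⊕0⊕1⊕1 = 0
s4: b4⊕b5⊕b6⊕b7⊕b12⊕b13⊕b14⊕b15 = 0⊕0⊕0⊕0⊕0⊕0⊕1⊕1 = 0
s8: b8⊕b9⊕b10⊕b11⊕b12⊕b13⊕b14⊕b15 = 0⊕0⊕0⊕0⊕0⊕0⊕1⊕1 = 0
Syndrome (s8...s1) = 0000 → position 0 (no error).
Overall parity (XOR of all 16 bits, including p0): 1⊕1⊕0⊕0⊕0⊕0⊕0⊕0⊕0⊕0⊕0⊕0⊕0⊕0⊕1⊕1 = 0
Overall=0, syndrome position=0 → no error.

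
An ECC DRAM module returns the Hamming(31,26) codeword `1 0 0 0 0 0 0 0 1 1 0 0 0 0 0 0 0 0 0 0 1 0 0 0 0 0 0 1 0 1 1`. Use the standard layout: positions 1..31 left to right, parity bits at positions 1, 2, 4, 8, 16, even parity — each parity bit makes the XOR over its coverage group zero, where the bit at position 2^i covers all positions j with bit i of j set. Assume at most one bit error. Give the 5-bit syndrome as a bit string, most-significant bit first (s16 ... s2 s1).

s1: b1⊕b3⊕b5⊕b7⊕b9⊕b11⊕b13⊕b15⊕b17⊕b19⊕b21⊕b23⊕b25⊕b27⊕b29⊕b31 = 1⊕0⊕0⊕0⊕1⊕0⊕0⊕0⊕0⊕0⊕1⊕0⊕0⊕0⊕0⊕1 = 0
s2: b2⊕b3⊕b6⊕b7⊕b10⊕b11⊕b14⊕b15⊕b18⊕b19⊕b22⊕b23⊕b26⊕b27⊕b30⊕b31 = 0⊕0⊕0⊕0⊕1⊕0⊕0⊕0⊕0⊕0⊕0⊕0⊕0⊕0⊕1⊕1 = 1
s4: b4⊕b5⊕b6⊕b7⊕b12⊕b13⊕b14⊕b15⊕b20⊕b21⊕b22⊕b23⊕b28⊕b29⊕b30⊕b31 = 0⊕0⊕0⊕0⊕0⊕0⊕0⊕0⊕0⊕1⊕0⊕0⊕1⊕0⊕1⊕1 = 0
s8: b8⊕b9⊕b10⊕b11⊕b12⊕b13⊕b14⊕b15⊕b24⊕b25⊕b26⊕b27⊕b28⊕b29⊕b30⊕b31 = 0⊕1⊕1⊕0⊕0⊕0⊕0⊕0⊕0⊕0⊕0⊕0⊕1⊕0⊕1⊕1 = 1
s16: b16⊕b17⊕b18⊕b19⊕b20⊕b21⊕b22⊕b23⊕b24⊕b25⊕b26⊕b27⊕b28⊕b29⊕b30⊕b31 = 0⊕0⊕0⊕0⊕0⊕1⊕0⊕0⊕0⊕0⊕0⊕0⊕1⊕0⊕1⊕1 = 0
Syndrome (s16...s1) = 01010 → position 10.

01010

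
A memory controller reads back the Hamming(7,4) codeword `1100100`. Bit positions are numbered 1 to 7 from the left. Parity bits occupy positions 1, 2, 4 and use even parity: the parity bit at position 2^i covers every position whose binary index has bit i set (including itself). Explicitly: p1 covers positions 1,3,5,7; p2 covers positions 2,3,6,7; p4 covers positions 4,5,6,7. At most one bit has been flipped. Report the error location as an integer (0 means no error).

s1: b1⊕b3⊕b5⊕b7 = 1⊕0⊕1⊕0 = 0
s2: b2⊕b3⊕b6⊕b7 = 1⊕0⊕0⊕0 = 1
s4: b4⊕b5⊕b6⊕b7 = 0⊕1⊕0⊕0 = 1
Syndrome (s4...s1) = 110 → position 6.

6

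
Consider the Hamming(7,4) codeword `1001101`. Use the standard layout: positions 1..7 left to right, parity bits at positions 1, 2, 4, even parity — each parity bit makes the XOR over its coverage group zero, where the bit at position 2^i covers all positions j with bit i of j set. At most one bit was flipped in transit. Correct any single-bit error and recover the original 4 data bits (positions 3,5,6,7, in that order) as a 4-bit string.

s1: b1⊕b3⊕b5⊕b7 = 1⊕0⊕1⊕1 = 1
s2: b2⊕b3⊕b6⊕b7 = 0⊕0⊕0⊕1 = 1
s4: b4⊕b5⊕b6⊕b7 = 1⊕1⊕0⊕1 = 1
Syndrome (s4...s1) = 111 → position 7.
Flip bit 7: corrected codeword = 1001100
Data bits at positions 3,5,6,7: 0100

0100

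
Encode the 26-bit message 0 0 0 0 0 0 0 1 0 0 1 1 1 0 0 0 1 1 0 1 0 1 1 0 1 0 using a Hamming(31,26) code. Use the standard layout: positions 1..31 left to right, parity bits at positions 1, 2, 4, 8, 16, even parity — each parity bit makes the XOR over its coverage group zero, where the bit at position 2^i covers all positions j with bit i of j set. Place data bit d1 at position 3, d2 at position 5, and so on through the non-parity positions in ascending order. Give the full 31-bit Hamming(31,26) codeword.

1000000000010010110001101011010

Place data bits at non-power-of-two positions: b3=0, b5=0, b6=0, b7=0, b9=0, b10=0, b11=0, b12=1, b13=0, b14=0, b15=1, b17=1, b18=1, b19=0, b20=0, b21=0, b22=1, b23=1, b24=0, b25=1, b26=0, b27=1, b28=1, b29=0, b30=1, b31=0.
p1 = XOR of data positions {3,5,7,9,11,13,15,17,19,21,23,25,27,29,31} = 0⊕0⊕0⊕0⊕0⊕0⊕1⊕1⊕0⊕0⊕1⊕1⊕1⊕0⊕0 = 1
p2 = XOR of data positions {3,6,7,10,11,14,15,18,19,22,23,26,27,30,31} = 0⊕0⊕0⊕0⊕0⊕0⊕1⊕1⊕0⊕1⊕1⊕0⊕1⊕1⊕0 = 0
p4 = XOR of data positions {5,6,7,12,13,14,15,20,21,22,23,28,29,30,31} = 0⊕0⊕0⊕1⊕0⊕0⊕1⊕0⊕0⊕1⊕1⊕1⊕0⊕1⊕0 = 0
p8 = XOR of data positions {9,10,11,12,13,14,15,24,25,26,27,28,29,30,31} = 0⊕0⊕0⊕1⊕0⊕0⊕1⊕0⊕1⊕0⊕1⊕1⊕0⊕1⊕0 = 0
p16 = XOR of data positions {17,18,19,20,21,22,23,24,25,26,27,28,29,30,31} = 1⊕1⊕0⊕0⊕0⊕1⊕1⊕0⊕1⊕0⊕1⊕1⊕0⊕1⊕0 = 0
Codeword b1..b31 = 1000000000010010110001101011010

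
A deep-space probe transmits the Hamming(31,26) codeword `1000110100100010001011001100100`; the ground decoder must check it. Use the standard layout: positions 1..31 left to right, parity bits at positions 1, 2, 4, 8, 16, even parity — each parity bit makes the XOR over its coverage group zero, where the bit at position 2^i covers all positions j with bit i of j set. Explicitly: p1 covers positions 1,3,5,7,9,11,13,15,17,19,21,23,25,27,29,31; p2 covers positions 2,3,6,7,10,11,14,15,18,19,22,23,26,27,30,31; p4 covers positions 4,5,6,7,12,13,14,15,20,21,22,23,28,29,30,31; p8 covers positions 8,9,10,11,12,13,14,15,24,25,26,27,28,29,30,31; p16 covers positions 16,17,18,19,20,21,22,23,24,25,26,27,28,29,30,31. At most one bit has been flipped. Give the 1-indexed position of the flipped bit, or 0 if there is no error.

s1: b1⊕b3⊕b5⊕b7⊕b9⊕b11⊕b13⊕b15⊕b17⊕b19⊕b21⊕b23⊕b25⊕b27⊕b29⊕b31 = 1⊕0⊕1⊕0⊕0⊕1⊕0⊕1⊕0⊕1⊕1⊕0⊕1⊕0⊕1⊕0 = 0
s2: b2⊕b3⊕b6⊕b7⊕b10⊕b11⊕b14⊕b15⊕b18⊕b19⊕b22⊕b23⊕b26⊕b27⊕b30⊕b31 = 0⊕0⊕1⊕0⊕0⊕1⊕0⊕1⊕0⊕1⊕1⊕0⊕1⊕0⊕0⊕0 = 0
s4: b4⊕b5⊕b6⊕b7⊕b12⊕b13⊕b14⊕b15⊕b20⊕b21⊕b22⊕b23⊕b28⊕b29⊕b30⊕b31 = 0⊕1⊕1⊕0⊕0⊕0⊕0⊕1⊕0⊕1⊕1⊕0⊕0⊕1⊕0⊕0 = 0
s8: b8⊕b9⊕b10⊕b11⊕b12⊕b13⊕b14⊕b15⊕b24⊕b25⊕b26⊕b27⊕b28⊕b29⊕b30⊕b31 = 1⊕0⊕0⊕1⊕0⊕0⊕0⊕1⊕0⊕1⊕1⊕0⊕0⊕1⊕0⊕0 = 0
s16: b16⊕b17⊕b18⊕b19⊕b20⊕b21⊕b22⊕b23⊕b24⊕b25⊕b26⊕b27⊕b28⊕b29⊕b30⊕b31 = 0⊕0⊕0⊕1⊕0⊕1⊕1⊕0⊕0⊕1⊕1⊕0⊕0⊕1⊕0⊕0 = 0
Syndrome (s16...s1) = 00000 → position 0 (no error).

0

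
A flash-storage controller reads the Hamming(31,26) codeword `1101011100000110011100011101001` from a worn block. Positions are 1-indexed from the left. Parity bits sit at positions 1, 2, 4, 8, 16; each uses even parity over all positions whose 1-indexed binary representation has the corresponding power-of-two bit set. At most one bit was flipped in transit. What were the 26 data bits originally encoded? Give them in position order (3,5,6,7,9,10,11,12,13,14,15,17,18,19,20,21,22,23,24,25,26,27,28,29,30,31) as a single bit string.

s1: b1⊕b3⊕b5⊕b7⊕b9⊕b11⊕b13⊕b15⊕b17⊕b19⊕b21⊕b23⊕b25⊕b27⊕b29⊕b31 = 1⊕0⊕0⊕1⊕0⊕0⊕0⊕1⊕0⊕1⊕0⊕0⊕1⊕0⊕0⊕1 = 0
s2: b2⊕b3⊕b6⊕b7⊕b10⊕b11⊕b14⊕b15⊕b18⊕b19⊕b22⊕b23⊕b26⊕b27⊕b30⊕b31 = 1⊕0⊕1⊕1⊕0⊕0⊕1⊕1⊕1⊕1⊕0⊕0⊕1⊕0⊕0⊕1 = 1
s4: b4⊕b5⊕b6⊕b7⊕b12⊕b13⊕b14⊕b15⊕b20⊕b21⊕b22⊕b23⊕b28⊕b29⊕b30⊕b31 = 1⊕0⊕1⊕1⊕0⊕0⊕1⊕1⊕1⊕0⊕0⊕0⊕1⊕0⊕0⊕1 = 0
s8: b8⊕b9⊕b10⊕b11⊕b12⊕b13⊕b14⊕b15⊕b24⊕b25⊕b26⊕b27⊕b28⊕b29⊕b30⊕b31 = 1⊕0⊕0⊕0⊕0⊕0⊕1⊕1⊕1⊕1⊕1⊕0⊕1⊕0⊕0⊕1 = 0
s16: b16⊕b17⊕b18⊕b19⊕b20⊕b21⊕b22⊕b23⊕b24⊕b25⊕b26⊕b27⊕b28⊕b29⊕b30⊕b31 = 0⊕0⊕1⊕1⊕1⊕0⊕0⊕0⊕1⊕1⊕1⊕0⊕1⊕0⊕0⊕1 = 0
Syndrome (s16...s1) = 00010 → position 2.
Flip bit 2: corrected codeword = 1001011100000110011100011101001
Data bits at positions 3,5,6,7,9,10,11,12,13,14,15,17,18,19,20,21,22,23,24,25,26,27,28,29,30,31: 00110000011011100011101001

00110000011011100011101001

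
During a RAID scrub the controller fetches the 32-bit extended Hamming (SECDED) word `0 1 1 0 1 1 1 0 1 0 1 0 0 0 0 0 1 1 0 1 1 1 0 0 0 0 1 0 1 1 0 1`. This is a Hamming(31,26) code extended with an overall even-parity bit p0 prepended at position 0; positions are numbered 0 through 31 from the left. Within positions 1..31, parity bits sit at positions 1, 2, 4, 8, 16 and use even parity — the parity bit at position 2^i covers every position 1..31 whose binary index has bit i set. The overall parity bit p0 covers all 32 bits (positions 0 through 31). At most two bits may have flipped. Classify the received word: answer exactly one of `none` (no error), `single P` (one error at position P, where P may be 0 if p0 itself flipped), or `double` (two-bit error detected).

s1: b1⊕b3⊕b5⊕b7⊕b9⊕b11⊕b13⊕b15⊕b17⊕b19⊕b21⊕b23⊕b25⊕b27⊕b29⊕b31 = 1⊕0⊕1⊕0⊕0⊕0⊕0⊕0⊕1⊕1⊕1⊕0⊕0⊕0⊕1⊕1 = 1
s2: b2⊕b3⊕b6⊕b7⊕b10⊕b11⊕b14⊕b15⊕b18⊕b19⊕b22⊕b23⊕b26⊕b27⊕b30⊕b31 = 1⊕0⊕1⊕0⊕1⊕0⊕0⊕0⊕0⊕1⊕0⊕0⊕1⊕0⊕0⊕1 = 0
s4: b4⊕b5⊕b6⊕b7⊕b12⊕b13⊕b14⊕b15⊕b20⊕b21⊕b22⊕b23⊕b28⊕b29⊕b30⊕b31 = 1⊕1⊕1⊕0⊕0⊕0⊕0⊕0⊕1⊕1⊕0⊕0⊕1⊕1⊕0⊕1 = 0
s8: b8⊕b9⊕b10⊕b11⊕b12⊕b13⊕b14⊕b15⊕b24⊕b25⊕b26⊕b27⊕b28⊕b29⊕b30⊕b31 = 1⊕0⊕1⊕0⊕0⊕0⊕0⊕0⊕0⊕0⊕1⊕0⊕1⊕1⊕0⊕1 = 0
s16: b16⊕b17⊕b18⊕b19⊕b20⊕b21⊕b22⊕b23⊕b24⊕b25⊕b26⊕b27⊕b28⊕b29⊕b30⊕b31 = 1⊕1⊕0⊕1⊕1⊕1⊕0⊕0⊕0⊕0⊕1⊕0⊕1⊕1⊕0⊕1 = 1
Syndrome (s16...s1) = 10001 → position 17.
Overall parity (XOR of all 32 bits, including p0): 0⊕1⊕1⊕0⊕1⊕1⊕1⊕0⊕1⊕0⊕1⊕0⊕0⊕0⊕0⊕0⊕1⊕1⊕0⊕1⊕1⊕1⊕0⊕0⊕0⊕0⊕1⊕0⊕1⊕1⊕0⊕1 = 0
Overall=0, syndrome position=17 → double-bit error detected (uncorrectable).

double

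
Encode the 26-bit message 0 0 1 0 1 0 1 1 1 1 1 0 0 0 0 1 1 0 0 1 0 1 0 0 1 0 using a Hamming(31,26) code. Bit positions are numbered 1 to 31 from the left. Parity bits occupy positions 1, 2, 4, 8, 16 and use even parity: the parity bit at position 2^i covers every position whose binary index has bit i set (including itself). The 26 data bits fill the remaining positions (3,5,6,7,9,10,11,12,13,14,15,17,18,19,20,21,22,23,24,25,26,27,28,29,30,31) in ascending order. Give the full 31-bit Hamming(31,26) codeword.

Place data bits at non-power-of-two positions: b3=0, b5=0, b6=1, b7=0, b9=1, b10=0, b11=1, b12=1, b13=1, b14=1, b15=1, b17=0, b18=0, b19=0, b20=0, b21=1, b22=1, b23=0, b24=0, b25=1, b26=0, b27=1, b28=0, b29=0, b30=1, b31=0.
p1 = XOR of data positions {3,5,7,9,11,13,15,17,19,21,23,25,27,29,31} = 0⊕0⊕0⊕1⊕1⊕1⊕1⊕0⊕0⊕1⊕0⊕1⊕1⊕0⊕0 = 1
p2 = XOR of data positions {3,6,7,10,11,14,15,18,19,22,23,26,27,30,31} = 0⊕1⊕0⊕0⊕1⊕1⊕1⊕0⊕0⊕1⊕0⊕0⊕1⊕1⊕0 = 1
p4 = XOR of data positions {5,6,7,12,13,14,15,20,21,22,23,28,29,30,31} = 0⊕1⊕0⊕1⊕1⊕1⊕1⊕0⊕1⊕1⊕0⊕0⊕0⊕1⊕0 = 0
p8 = XOR of data positions {9,10,11,12,13,14,15,24,25,26,27,28,29,30,31} = 1⊕0⊕1⊕1⊕1⊕1⊕1⊕0⊕1⊕0⊕1⊕0⊕0⊕1⊕0 = 1
p16 = XOR of data positions {17,18,19,20,21,22,23,24,25,26,27,28,29,30,31} = 0⊕0⊕0⊕0⊕1⊕1⊕0⊕0⊕1⊕0⊕1⊕0⊕0⊕1⊕0 = 1
Codeword b1..b31 = 1100010110111111000011001010010

1100010110111111000011001010010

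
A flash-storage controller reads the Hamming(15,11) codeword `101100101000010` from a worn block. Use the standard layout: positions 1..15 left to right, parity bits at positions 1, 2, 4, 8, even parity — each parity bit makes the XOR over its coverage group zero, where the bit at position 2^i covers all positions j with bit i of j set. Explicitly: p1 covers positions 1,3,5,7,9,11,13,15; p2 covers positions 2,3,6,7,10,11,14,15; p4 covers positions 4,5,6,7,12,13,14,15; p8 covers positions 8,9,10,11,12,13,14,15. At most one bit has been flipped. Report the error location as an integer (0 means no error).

s1: b1⊕b3⊕b5⊕b7⊕b9⊕b11⊕b13⊕b15 = 1⊕1⊕0⊕1⊕1⊕0⊕0⊕0 = 0
s2: b2⊕b3⊕b6⊕b7⊕b10⊕b11⊕b14⊕b15 = 0⊕1⊕0⊕1⊕0⊕0⊕1⊕0 = 1
s4: b4⊕b5⊕b6⊕b7⊕b12⊕b13⊕b14⊕b15 = 1⊕0⊕0⊕1⊕0⊕0⊕1⊕0 = 1
s8: b8⊕b9⊕b10⊕b11⊕b12⊕b13⊕b14⊕b15 = 0⊕1⊕0⊕0⊕0⊕0⊕1⊕0 = 0
Syndrome (s8...s1) = 0110 → position 6.

6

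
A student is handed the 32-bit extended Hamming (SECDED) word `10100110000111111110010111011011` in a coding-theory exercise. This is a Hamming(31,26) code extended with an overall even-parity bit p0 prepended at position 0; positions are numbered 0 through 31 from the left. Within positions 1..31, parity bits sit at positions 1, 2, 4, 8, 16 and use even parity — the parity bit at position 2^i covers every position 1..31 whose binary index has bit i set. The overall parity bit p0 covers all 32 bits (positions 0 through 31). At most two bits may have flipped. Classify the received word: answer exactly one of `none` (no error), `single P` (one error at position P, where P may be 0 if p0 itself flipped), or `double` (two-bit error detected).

double

s1: b1⊕b3⊕b5⊕b7⊕b9⊕b11⊕b13⊕b15⊕b17⊕b19⊕b21⊕b23⊕b25⊕b27⊕b29⊕b31 = 0⊕0⊕1⊕0⊕0⊕1⊕1⊕1⊕1⊕0⊕1⊕1⊕1⊕1⊕0⊕1 = 0
s2: b2⊕b3⊕b6⊕b7⊕b10⊕b11⊕b14⊕b15⊕b18⊕b19⊕b22⊕b23⊕b26⊕b27⊕b30⊕b31 = 1⊕0⊕1⊕0⊕0⊕1⊕1⊕1⊕1⊕0⊕0⊕1⊕0⊕1⊕1⊕1 = 0
s4: b4⊕b5⊕b6⊕b7⊕b12⊕b13⊕b14⊕b15⊕b20⊕b21⊕b22⊕b23⊕b28⊕b29⊕b30⊕b31 = 0⊕1⊕1⊕0⊕1⊕1⊕1⊕1⊕0⊕1⊕0⊕1⊕1⊕0⊕1⊕1 = 1
s8: b8⊕b9⊕b10⊕b11⊕b12⊕b13⊕b14⊕b15⊕b24⊕b25⊕b26⊕b27⊕b28⊕b29⊕b30⊕b31 = 0⊕0⊕0⊕1⊕1⊕1⊕1⊕1⊕1⊕1⊕0⊕1⊕1⊕0⊕1⊕1 = 1
s16: b16⊕b17⊕b18⊕b19⊕b20⊕b21⊕b22⊕b23⊕b24⊕b25⊕b26⊕b27⊕b28⊕b29⊕b30⊕b31 = 1⊕1⊕1⊕0⊕0⊕1⊕0⊕1⊕1⊕1⊕0⊕1⊕1⊕0⊕1⊕1 = 1
Syndrome (s16...s1) = 11100 → position 28.
Overall parity (XOR of all 32 bits, including p0): 1⊕0⊕1⊕0⊕0⊕1⊕1⊕0⊕0⊕0⊕0⊕1⊕1⊕1⊕1⊕1⊕1⊕1⊕1⊕0⊕0⊕1⊕0⊕1⊕1⊕1⊕0⊕1⊕1⊕0⊕1⊕1 = 0
Overall=0, syndrome position=28 → double-bit error detected (uncorrectable).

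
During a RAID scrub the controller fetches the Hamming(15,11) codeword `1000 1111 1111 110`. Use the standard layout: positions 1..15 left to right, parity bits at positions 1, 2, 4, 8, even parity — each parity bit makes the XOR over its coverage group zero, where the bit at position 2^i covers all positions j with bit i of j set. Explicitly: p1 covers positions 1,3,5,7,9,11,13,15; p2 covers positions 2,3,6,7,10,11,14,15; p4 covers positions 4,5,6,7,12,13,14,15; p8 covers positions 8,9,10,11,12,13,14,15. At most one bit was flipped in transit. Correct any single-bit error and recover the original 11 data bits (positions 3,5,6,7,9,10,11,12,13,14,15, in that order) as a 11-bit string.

s1: b1⊕b3⊕b5⊕b7⊕b9⊕b11⊕b13⊕b15 = 1⊕0⊕1⊕1⊕1⊕1⊕1⊕0 = 0
s2: b2⊕b3⊕b6⊕b7⊕b10⊕b11⊕b14⊕b15 = 0⊕0⊕1⊕1⊕1⊕1⊕1⊕0 = 1
s4: b4⊕b5⊕b6⊕b7⊕b12⊕b13⊕b14⊕b15 = 0⊕1⊕1⊕1⊕1⊕1⊕1⊕0 = 0
s8: b8⊕b9⊕b10⊕b11⊕b12⊕b13⊕b14⊕b15 = 1⊕1⊕1⊕1⊕1⊕1⊕1⊕0 = 1
Syndrome (s8...s1) = 1010 → position 10.
Flip bit 10: corrected codeword = 100011111011110
Data bits at positions 3,5,6,7,9,10,11,12,13,14,15: 01111011110

01111011110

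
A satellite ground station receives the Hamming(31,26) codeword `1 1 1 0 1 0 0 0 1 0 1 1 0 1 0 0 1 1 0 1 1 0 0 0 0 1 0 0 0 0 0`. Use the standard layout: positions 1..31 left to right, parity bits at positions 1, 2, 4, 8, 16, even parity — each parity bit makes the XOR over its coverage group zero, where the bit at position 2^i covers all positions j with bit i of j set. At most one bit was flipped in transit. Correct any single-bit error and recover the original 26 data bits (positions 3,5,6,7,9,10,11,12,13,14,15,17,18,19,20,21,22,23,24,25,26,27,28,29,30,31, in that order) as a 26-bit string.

11001011010110110000100100

s1: b1⊕b3⊕b5⊕b7⊕b9⊕b11⊕b13⊕b15⊕b17⊕b19⊕b21⊕b23⊕b25⊕b27⊕b29⊕b31 = 1⊕1⊕1⊕0⊕1⊕1⊕0⊕0⊕1⊕0⊕1⊕0⊕0⊕0⊕0⊕0 = 1
s2: b2⊕b3⊕b6⊕b7⊕b10⊕b11⊕b14⊕b15⊕b18⊕b19⊕b22⊕b23⊕b26⊕b27⊕b30⊕b31 = 1⊕1⊕0⊕0⊕0⊕1⊕1⊕0⊕1⊕0⊕0⊕0⊕1⊕0⊕0⊕0 = 0
s4: b4⊕b5⊕b6⊕b7⊕b12⊕b13⊕b14⊕b15⊕b20⊕b21⊕b22⊕b23⊕b28⊕b29⊕b30⊕b31 = 0⊕1⊕0⊕0⊕1⊕0⊕1⊕0⊕1⊕1⊕0⊕0⊕0⊕0⊕0⊕0 = 1
s8: b8⊕b9⊕b10⊕b11⊕b12⊕b13⊕b14⊕b15⊕b24⊕b25⊕b26⊕b27⊕b28⊕b29⊕b30⊕b31 = 0⊕1⊕0⊕1⊕1⊕0⊕1⊕0⊕0⊕0⊕1⊕0⊕0⊕0⊕0⊕0 = 1
s16: b16⊕b17⊕b18⊕b19⊕b20⊕b21⊕b22⊕b23⊕b24⊕b25⊕b26⊕b27⊕b28⊕b29⊕b30⊕b31 = 0⊕1⊕1⊕0⊕1⊕1⊕0⊕0⊕0⊕0⊕1⊕0⊕0⊕0⊕0⊕0 = 1
Syndrome (s16...s1) = 11101 → position 29.
Flip bit 29: corrected codeword = 1110100010110100110110000100100
Data bits at positions 3,5,6,7,9,10,11,12,13,14,15,17,18,19,20,21,22,23,24,25,26,27,28,29,30,31: 11001011010110110000100100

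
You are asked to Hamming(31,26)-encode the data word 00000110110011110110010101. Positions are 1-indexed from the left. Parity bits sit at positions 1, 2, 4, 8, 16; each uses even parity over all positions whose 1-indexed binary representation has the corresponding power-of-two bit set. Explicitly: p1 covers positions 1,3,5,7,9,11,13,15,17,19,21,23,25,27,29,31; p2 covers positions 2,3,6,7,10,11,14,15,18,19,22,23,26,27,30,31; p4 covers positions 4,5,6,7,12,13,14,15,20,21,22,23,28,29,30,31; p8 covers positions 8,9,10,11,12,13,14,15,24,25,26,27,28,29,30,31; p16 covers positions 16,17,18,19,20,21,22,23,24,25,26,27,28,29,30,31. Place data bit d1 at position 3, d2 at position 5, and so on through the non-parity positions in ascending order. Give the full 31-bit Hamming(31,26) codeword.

Place data bits at non-power-of-two positions: b3=0, b5=0, b6=0, b7=0, b9=0, b10=1, b11=1, b12=0, b13=1, b14=1, b15=0, b17=0, b18=1, b19=1, b20=1, b21=1, b22=0, b23=1, b24=1, b25=0, b26=0, b27=1, b28=0, b29=1, b30=0, b31=1.
p1 = XOR of data positions {3,5,7,9,11,13,15,17,19,21,23,25,27,29,31} = 0⊕0⊕0⊕0⊕1⊕1⊕0⊕0⊕1⊕1⊕1⊕0⊕1⊕1⊕1 = 0
p2 = XOR of data positions {3,6,7,10,11,14,15,18,19,22,23,26,27,30,31} = 0⊕0⊕0⊕1⊕1⊕1⊕0⊕1⊕1⊕0⊕1⊕0⊕1⊕0⊕1 = 0
p4 = XOR of data positions {5,6,7,12,13,14,15,20,21,22,23,28,29,30,31} = 0⊕0⊕0⊕0⊕1⊕1⊕0⊕1⊕1⊕0⊕1⊕0⊕1⊕0⊕1 = 1
p8 = XOR of data positions {9,10,11,12,13,14,15,24,25,26,27,28,29,30,31} = 0⊕1⊕1⊕0⊕1⊕1⊕0⊕1⊕0⊕0⊕1⊕0⊕1⊕0⊕1 = 0
p16 = XOR of data positions {17,18,19,20,21,22,23,24,25,26,27,28,29,30,31} = 0⊕1⊕1⊕1⊕1⊕0⊕1⊕1⊕0⊕0⊕1⊕0⊕1⊕0⊕1 = 1
Codeword b1..b31 = 0001000001101101011110110010101

0001000001101101011110110010101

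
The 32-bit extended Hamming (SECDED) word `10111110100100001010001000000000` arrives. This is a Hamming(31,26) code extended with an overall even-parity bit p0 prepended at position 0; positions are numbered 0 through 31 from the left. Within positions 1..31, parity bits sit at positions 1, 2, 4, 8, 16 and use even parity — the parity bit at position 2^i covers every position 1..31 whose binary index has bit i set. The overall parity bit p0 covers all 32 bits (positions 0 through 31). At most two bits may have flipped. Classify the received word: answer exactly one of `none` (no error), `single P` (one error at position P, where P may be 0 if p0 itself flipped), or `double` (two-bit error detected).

s1: b1⊕b3⊕b5⊕b7⊕b9⊕b11⊕b13⊕b15⊕b17⊕b19⊕b21⊕b23⊕b25⊕b27⊕b29⊕b31 = 0⊕1⊕1⊕0⊕0⊕1⊕0⊕0⊕0⊕0⊕0⊕0⊕0⊕0⊕0⊕0 = 1
s2: b2⊕b3⊕b6⊕b7⊕b10⊕b11⊕b14⊕b15⊕b18⊕b19⊕b22⊕b23⊕b26⊕b27⊕b30⊕b31 = 1⊕1⊕1⊕0⊕0⊕1⊕0⊕0⊕1⊕0⊕1⊕0⊕0⊕0⊕0⊕0 = 0
s4: b4⊕b5⊕b6⊕b7⊕b12⊕b13⊕b14⊕b15⊕b20⊕b21⊕b22⊕b23⊕b28⊕b29⊕b30⊕b31 = 1⊕1⊕1⊕0⊕0⊕0⊕0⊕0⊕0⊕0⊕1⊕0⊕0⊕0⊕0⊕0 = 0
s8: b8⊕b9⊕b10⊕b11⊕b12⊕b13⊕b14⊕b15⊕b24⊕b25⊕b26⊕b27⊕b28⊕b29⊕b30⊕b31 = 1⊕0⊕0⊕1⊕0⊕0⊕0⊕0⊕0⊕0⊕0⊕0⊕0⊕0⊕0⊕0 = 0
s16: b16⊕b17⊕b18⊕b19⊕b20⊕b21⊕b22⊕b23⊕b24⊕b25⊕b26⊕b27⊕b28⊕b29⊕b30⊕b31 = 1⊕0⊕1⊕0⊕0⊕0⊕1⊕0⊕0⊕0⊕0⊕0⊕0⊕0⊕0⊕0 = 1
Syndrome (s16...s1) = 10001 → position 17.
Overall parity (XOR of all 32 bits, including p0): 1⊕0⊕1⊕1⊕1⊕1⊕1⊕0⊕1⊕0⊕0⊕1⊕0⊕0⊕0⊕0⊕1⊕0⊕1⊕0⊕0⊕0⊕1⊕0⊕0⊕0⊕0⊕0⊕0⊕0⊕0⊕0 = 1
Overall=1, syndrome position=17 → single-bit error at position 17.

single 17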